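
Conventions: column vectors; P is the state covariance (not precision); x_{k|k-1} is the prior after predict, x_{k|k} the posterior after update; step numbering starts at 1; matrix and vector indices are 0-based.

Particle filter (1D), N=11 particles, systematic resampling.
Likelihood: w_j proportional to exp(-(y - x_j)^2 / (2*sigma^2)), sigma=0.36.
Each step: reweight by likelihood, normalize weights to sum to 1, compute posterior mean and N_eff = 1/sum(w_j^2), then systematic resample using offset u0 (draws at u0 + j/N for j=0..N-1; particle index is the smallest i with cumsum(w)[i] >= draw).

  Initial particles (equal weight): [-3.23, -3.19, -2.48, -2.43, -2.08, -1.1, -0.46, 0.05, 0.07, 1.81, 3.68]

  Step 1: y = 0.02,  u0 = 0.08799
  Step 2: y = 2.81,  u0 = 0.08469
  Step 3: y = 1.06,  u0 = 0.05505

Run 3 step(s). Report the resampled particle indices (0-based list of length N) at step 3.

step 1: w=[0.0000, 0.0000, 0.0000, 0.0000, 0.0000, 0.0033, 0.1709, 0.4142, 0.4116, 0.0000, 0.0000]  mean=-0.0327  Neff=2.7011  idx=[6, 7, 7, 7, 7, 7, 8, 8, 8, 8, 8]
step 2: w=[0.0000, 0.0791, 0.0791, 0.0791, 0.0791, 0.0791, 0.1209, 0.1209, 0.1209, 0.1209, 0.1209]  mean=0.0621  Neff=9.5812  idx=[2, 3, 4, 5, 6, 7, 7, 8, 9, 10, 10]
step 3: w=[0.0822, 0.0822, 0.0822, 0.0822, 0.0959, 0.0959, 0.0959, 0.0959, 0.0959, 0.0959, 0.0959]  mean=0.0634  Neff=10.9424  idx=[0, 1, 2, 3, 4, 5, 6, 7, 8, 9, 10]

resampled_idx = [0, 1, 2, 3, 4, 5, 6, 7, 8, 9, 10]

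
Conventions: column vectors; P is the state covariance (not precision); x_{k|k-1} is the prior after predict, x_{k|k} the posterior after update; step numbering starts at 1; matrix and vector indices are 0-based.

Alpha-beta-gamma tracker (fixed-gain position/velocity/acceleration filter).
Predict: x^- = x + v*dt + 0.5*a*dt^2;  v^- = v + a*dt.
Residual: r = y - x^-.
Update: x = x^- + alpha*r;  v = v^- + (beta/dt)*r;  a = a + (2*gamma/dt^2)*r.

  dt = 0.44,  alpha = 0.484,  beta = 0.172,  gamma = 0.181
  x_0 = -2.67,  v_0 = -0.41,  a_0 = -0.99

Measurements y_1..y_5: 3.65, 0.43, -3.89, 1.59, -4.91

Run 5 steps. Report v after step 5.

v_post = -4.6879

step 1: x_pred=-2.9462  r=6.5962  x^+=0.2463  v^+=1.7329  a^+=11.3439
step 2: x_pred=2.1069  r=-1.6769  x^+=1.2953  v^+=6.0687  a^+=8.2083
step 3: x_pred=4.7601  r=-8.6501  x^+=0.5734  v^+=6.2990  a^+=-7.9659
step 4: x_pred=2.5739  r=-0.9839  x^+=2.0977  v^+=2.4093  a^+=-9.8056
step 5: x_pred=2.2086  r=-7.1186  x^+=-1.2368  v^+=-4.6879  a^+=-23.1163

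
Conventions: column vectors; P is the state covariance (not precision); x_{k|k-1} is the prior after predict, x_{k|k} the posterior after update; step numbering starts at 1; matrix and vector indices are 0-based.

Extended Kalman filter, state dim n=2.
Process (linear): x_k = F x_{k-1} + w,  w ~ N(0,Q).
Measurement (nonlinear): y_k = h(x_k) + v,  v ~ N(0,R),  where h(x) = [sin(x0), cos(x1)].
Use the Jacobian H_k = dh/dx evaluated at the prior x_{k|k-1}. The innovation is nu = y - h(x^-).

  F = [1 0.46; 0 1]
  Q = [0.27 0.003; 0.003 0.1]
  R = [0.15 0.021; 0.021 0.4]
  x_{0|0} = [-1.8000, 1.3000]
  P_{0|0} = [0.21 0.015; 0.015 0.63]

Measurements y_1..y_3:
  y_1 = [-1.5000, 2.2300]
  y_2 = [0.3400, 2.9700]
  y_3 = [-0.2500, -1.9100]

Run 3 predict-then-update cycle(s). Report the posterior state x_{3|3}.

step 1: x^-=[-1.2020, 1.3000]  P^-=[0.6271 0.3078; 0.3078 0.7300]  H_jac=[0.3605 0.0000; 0.0000 -0.9636]  S=[0.2315 -0.0859; -0.0859 1.0778]  K=[0.9011 -0.2034; 0.2443 -0.6332]  nu=[-0.5672, 1.9625]  x^+=[-2.1122, -0.0812]  P^+=[0.3631 0.0648; 0.0648 0.2575]
step 2: x^-=[-2.1496, -0.0812]  P^-=[0.7472 0.1862; 0.1862 0.3575]  H_jac=[-0.5470 0.0000; 0.0000 0.0811]  S=[0.3735 0.0127; 0.0127 0.4024]  K=[-1.0965 0.0723; -0.2755 0.0808]  nu=[1.1771, 1.9733]  x^+=[-3.2978, -0.2460]  P^+=[0.2979 0.0724; 0.0724 0.3271]
step 3: x^-=[-3.4109, -0.2460]  P^-=[0.7038 0.2259; 0.2259 0.4271]  H_jac=[-0.9639 0.0000; 0.0000 0.2436]  S=[0.8040 -0.0320; -0.0320 0.4253]  K=[-0.8412 0.0660; -0.2619 0.2249]  nu=[-0.5161, -2.8799]  x^+=[-3.1669, -0.7584]  P^+=[0.1295 0.0359; 0.0359 0.3467]

x_post = [-3.1669, -0.7584]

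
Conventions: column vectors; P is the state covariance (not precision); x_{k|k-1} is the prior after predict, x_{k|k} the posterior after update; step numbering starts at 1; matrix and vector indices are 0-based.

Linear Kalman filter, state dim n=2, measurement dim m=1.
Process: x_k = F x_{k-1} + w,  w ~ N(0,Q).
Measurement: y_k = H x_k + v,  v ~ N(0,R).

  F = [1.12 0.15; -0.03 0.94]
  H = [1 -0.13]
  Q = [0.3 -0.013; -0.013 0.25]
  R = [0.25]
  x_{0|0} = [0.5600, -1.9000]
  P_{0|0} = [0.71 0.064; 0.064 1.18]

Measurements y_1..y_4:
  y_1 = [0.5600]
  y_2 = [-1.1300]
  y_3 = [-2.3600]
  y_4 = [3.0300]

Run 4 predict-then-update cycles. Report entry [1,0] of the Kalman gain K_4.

K[1,0] = 0.2834

step 1: x^-=[0.3422, -1.8028]  P^-=[1.2387 0.1966; 0.1966 1.2897]  S=[1.4594]  K=[0.8313; 0.0198]  nu=[-0.0166]  x^+=[0.3284, -1.8031]  P^+=[0.2302 0.1725; 0.1725 1.2891]
step 2: x^-=[0.0974, -1.7048]  P^-=[0.6758 0.3419; 0.3419 1.3795]  S=[0.8602]  K=[0.7339; 0.1890]  nu=[-1.4490]  x^+=[-0.9661, -1.9786]  P^+=[0.2124 0.2226; 0.2226 1.3488]
step 3: x^-=[-1.3788, -1.8309]  P^-=[0.6716 0.4034; 0.4034 1.4294]  S=[0.8409]  K=[0.7363; 0.2587]  nu=[-1.2192]  x^+=[-2.2766, -2.1464]  P^+=[0.2157 0.2432; 0.2432 1.3732]
step 4: x^-=[-2.8717, -1.9493]  P^-=[0.6832 0.4283; 0.4283 1.4498]  S=[0.8463]  K=[0.7414; 0.2834]  nu=[5.6483]  x^+=[1.3162, -0.3487]  P^+=[0.2179 0.2505; 0.2505 1.3818]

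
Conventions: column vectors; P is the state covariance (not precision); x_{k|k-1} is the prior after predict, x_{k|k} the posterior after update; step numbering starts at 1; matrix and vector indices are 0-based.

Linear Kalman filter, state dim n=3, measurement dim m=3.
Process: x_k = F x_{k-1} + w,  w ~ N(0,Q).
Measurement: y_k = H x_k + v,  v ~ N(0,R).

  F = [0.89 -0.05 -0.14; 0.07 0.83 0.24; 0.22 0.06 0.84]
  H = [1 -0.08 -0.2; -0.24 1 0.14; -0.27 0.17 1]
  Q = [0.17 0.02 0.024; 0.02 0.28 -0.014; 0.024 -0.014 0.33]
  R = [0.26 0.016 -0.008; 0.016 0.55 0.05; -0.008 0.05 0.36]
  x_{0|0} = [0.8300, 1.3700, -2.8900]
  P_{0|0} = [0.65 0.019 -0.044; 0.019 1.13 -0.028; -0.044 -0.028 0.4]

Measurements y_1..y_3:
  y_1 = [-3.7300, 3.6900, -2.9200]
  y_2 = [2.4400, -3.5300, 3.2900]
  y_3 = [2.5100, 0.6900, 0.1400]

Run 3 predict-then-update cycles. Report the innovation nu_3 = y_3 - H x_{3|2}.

innov = [2.2312, 1.1567, -0.2929]

step 1: x^-=[1.0748, 0.5016, -2.1628]  P^-=[0.7044 0.0088 0.0715; 0.0088 1.0743 0.1116; 0.0715 0.1116 0.6292]  S=[0.9700 -0.2578 -0.2743; -0.2578 1.6994 0.4581; -0.2743 0.4581 1.0701]  K=[0.7332 0.0019 0.0776; 0.0736 0.6473 0.0145; 0.1014 -0.0482 0.6342]  nu=[-5.1972, 3.7491, -0.5523]  x^+=[-2.7715, 2.5381, -3.2204]  P^+=[0.2083 0.0570 0.0687; 0.0570 0.3732 -0.0110; 0.0687 -0.0110 0.2455]
step 2: x^-=[-2.1427, 1.1397, -3.1625]  P^-=[0.3184 0.0666 0.0870; 0.0666 0.5568 0.0678; 0.0870 0.0678 0.5405]  S=[0.5603 -0.0502 -0.1129; -0.0502 1.1169 0.2655; -0.1129 0.2655 0.9097]  K=[0.5443 0.0078 0.0789; 0.0638 0.4899 0.0237; 0.0706 -0.0293 0.5983]  nu=[4.0414, -4.7412, 5.6803]  x^+=[0.4680, -0.7904, 0.6602]  P^+=[0.1565 0.0463 0.0588; 0.0463 0.2832 -0.0031; 0.0588 -0.0031 0.2298]
step 3: x^-=[0.3636, -0.4649, 0.6101]  P^-=[0.2803 0.0567 0.0710; 0.0567 0.4952 0.0618; 0.0710 0.0618 0.5234]  S=[0.5289 -0.0475 -0.1164; -0.0475 1.0569 0.2516; -0.1164 0.2516 0.8956]  K=[0.5106 0.0056 0.0704; 0.0555 0.4607 0.0237; 0.0544 -0.0261 0.5891]  nu=[2.2312, 1.1567, -0.2929]  x^+=[1.4886, 0.1848, 0.5287]  P^+=[0.1464 0.0424 0.0539; 0.0424 0.2660 -0.0026; 0.0539 -0.0026 0.2253]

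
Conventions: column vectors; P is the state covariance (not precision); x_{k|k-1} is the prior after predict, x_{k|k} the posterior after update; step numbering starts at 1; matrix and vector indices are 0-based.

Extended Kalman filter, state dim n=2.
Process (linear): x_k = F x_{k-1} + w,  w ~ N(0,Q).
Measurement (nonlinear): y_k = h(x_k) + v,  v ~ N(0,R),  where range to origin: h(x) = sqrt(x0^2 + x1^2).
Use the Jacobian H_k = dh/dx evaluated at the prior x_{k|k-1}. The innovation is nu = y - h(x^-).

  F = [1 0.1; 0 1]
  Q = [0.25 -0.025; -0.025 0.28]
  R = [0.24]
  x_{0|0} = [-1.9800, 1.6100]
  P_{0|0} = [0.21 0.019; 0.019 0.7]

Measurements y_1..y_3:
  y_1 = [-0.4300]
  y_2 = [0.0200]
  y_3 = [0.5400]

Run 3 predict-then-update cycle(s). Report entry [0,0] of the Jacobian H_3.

step 1: x^-=[-1.8190, 1.6100]  P^-=[0.4708 0.0640; 0.0640 0.9800]  H_jac=[-0.7488 0.6628]  S=[0.8710]  K=[-0.3561; 0.6907]  nu=[-2.8592]  x^+=[-0.8009, -0.3649]  P^+=[0.3604 0.2782; 0.2782 0.5645]
step 2: x^-=[-0.8374, -0.3649]  P^-=[0.6717 0.3097; 0.3097 0.8445]  H_jac=[-0.9167 -0.3995]  S=[1.1661]  K=[-0.6341; -0.5328]  nu=[-0.8935]  x^+=[-0.2708, 0.1111]  P^+=[0.2027 -0.0843; -0.0843 0.5135]
step 3: x^-=[-0.2597, 0.1111]  P^-=[0.4410 -0.0579; -0.0579 0.7935]  H_jac=[-0.9194 0.3932]  S=[0.7774]  K=[-0.5509; 0.4699]  nu=[0.2575]  x^+=[-0.4016, 0.2321]  P^+=[0.2051 0.1433; 0.1433 0.6218]

H_jac[0,0] = -0.9194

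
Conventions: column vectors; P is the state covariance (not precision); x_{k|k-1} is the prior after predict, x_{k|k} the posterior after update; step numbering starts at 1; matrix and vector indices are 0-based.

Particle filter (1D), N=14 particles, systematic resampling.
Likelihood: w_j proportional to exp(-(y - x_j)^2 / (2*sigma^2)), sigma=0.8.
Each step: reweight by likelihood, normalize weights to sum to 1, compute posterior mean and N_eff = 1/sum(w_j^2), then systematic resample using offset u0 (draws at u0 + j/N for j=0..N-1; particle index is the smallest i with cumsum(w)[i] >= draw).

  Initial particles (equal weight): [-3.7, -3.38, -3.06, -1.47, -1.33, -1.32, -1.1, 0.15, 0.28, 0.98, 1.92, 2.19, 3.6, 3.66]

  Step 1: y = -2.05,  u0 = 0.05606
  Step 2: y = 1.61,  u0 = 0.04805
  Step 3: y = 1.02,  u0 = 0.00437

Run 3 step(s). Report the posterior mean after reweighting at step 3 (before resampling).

step 1: w=[0.0346, 0.0728, 0.1307, 0.2230, 0.1934, 0.1912, 0.1433, 0.0066, 0.0042, 0.0002, 0.0000, 0.0000, 0.0000, 0.0000]  mean=-1.7666  Neff=5.9570  idx=[1, 2, 2, 3, 3, 3, 4, 4, 4, 5, 5, 5, 6, 6]
step 2: w=[0.0000, 0.0000, 0.0000, 0.0392, 0.0392, 0.0392, 0.0757, 0.0757, 0.0757, 0.0792, 0.0792, 0.0792, 0.2089, 0.2089]  mean=-1.2480  Neff=7.8203  idx=[4, 6, 6, 7, 8, 9, 10, 11, 12, 12, 12, 13, 13, 13]
step 3: w=[0.0279, 0.0474, 0.0474, 0.0474, 0.0474, 0.0492, 0.0492, 0.0492, 0.1058, 0.1058, 0.1058, 0.1058, 0.1058, 0.1058]  mean=-1.1864  Neff=11.8739  idx=[0, 2, 3, 5, 6, 7, 8, 9, 9, 10, 11, 12, 12, 13]

post_mean = -1.1864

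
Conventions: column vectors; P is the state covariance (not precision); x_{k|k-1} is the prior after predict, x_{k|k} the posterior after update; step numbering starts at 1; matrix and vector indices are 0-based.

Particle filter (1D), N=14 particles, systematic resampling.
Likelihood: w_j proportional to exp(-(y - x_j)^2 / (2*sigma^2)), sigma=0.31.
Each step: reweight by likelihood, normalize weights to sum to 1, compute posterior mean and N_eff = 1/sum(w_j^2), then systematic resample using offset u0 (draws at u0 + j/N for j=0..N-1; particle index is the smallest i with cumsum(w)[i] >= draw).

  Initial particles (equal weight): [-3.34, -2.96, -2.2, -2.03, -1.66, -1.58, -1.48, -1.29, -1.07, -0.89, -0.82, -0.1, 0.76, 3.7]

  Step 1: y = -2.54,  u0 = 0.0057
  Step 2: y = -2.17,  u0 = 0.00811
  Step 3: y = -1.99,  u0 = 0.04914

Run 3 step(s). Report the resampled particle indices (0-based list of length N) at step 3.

resampled_idx = [1, 2, 3, 4, 5, 6, 7, 8, 9, 10, 11, 12, 12, 13]

step 1: w=[0.0282, 0.3143, 0.4312, 0.2033, 0.0140, 0.0065, 0.0023, 0.0002, 0.0000, 0.0000, 0.0000, 0.0000, 0.0000, 0.0000]  mean=-2.4229  Neff=3.0573  idx=[0, 1, 1, 1, 1, 2, 2, 2, 2, 2, 2, 3, 3, 3]
step 2: w=[0.0001, 0.0044, 0.0044, 0.0044, 0.0044, 0.1126, 0.1126, 0.1126, 0.1126, 0.1126, 0.1126, 0.1022, 0.1022, 0.1022]  mean=-2.1614  Neff=9.3015  idx=[2, 5, 6, 6, 7, 8, 8, 9, 9, 10, 11, 11, 12, 13]
step 3: w=[0.0007, 0.0714, 0.0714, 0.0714, 0.0714, 0.0714, 0.0714, 0.0714, 0.0714, 0.0714, 0.0891, 0.0891, 0.0891, 0.0891]  mean=-2.1399  Neff=12.8724  idx=[1, 2, 3, 4, 5, 6, 7, 8, 9, 10, 11, 12, 12, 13]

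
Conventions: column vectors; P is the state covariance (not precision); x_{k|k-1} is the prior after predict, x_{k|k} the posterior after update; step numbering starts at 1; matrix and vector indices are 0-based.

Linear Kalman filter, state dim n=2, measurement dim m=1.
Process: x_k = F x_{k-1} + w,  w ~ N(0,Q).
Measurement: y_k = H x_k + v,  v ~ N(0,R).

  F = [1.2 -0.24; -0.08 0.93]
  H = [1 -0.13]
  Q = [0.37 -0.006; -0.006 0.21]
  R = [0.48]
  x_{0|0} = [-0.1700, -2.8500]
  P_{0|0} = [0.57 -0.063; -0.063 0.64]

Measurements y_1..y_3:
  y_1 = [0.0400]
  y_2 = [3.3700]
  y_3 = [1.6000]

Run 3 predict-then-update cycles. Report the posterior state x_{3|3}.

step 1: x^-=[0.4800, -2.6369]  P^-=[1.2640 -0.2751; -0.2751 0.7766]  S=[1.8286]  K=[0.7108; -0.2056]  nu=[-0.7828]  x^+=[-0.0764, -2.4759]  P^+=[0.3402 -0.0078; -0.0078 0.6992]
step 2: x^-=[0.5026, -2.2965]  P^-=[0.9046 -0.2036; -0.2036 0.8181]  S=[1.4514]  K=[0.6415; -0.2136]  nu=[2.5689]  x^+=[2.1505, -2.8451]  P^+=[0.3073 -0.0048; -0.0048 0.7519]
step 3: x^-=[3.2635, -2.8180]  P^-=[0.8586 -0.2087; -0.2087 0.8630]  S=[1.4074]  K=[0.6293; -0.2280]  nu=[-2.0298]  x^+=[1.9861, -2.3551]  P^+=[0.3012 -0.0068; -0.0068 0.7898]

x_post = [1.9861, -2.3551]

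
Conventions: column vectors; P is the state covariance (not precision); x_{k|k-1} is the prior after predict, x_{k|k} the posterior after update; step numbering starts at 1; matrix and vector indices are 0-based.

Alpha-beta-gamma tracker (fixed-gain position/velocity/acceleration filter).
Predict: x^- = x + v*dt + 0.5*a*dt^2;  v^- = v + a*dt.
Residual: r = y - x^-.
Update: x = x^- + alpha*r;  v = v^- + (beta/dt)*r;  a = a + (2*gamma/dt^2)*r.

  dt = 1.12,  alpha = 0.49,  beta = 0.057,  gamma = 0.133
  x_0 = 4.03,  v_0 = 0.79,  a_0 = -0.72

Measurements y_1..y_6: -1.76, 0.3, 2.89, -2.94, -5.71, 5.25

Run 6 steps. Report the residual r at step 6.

resid = 17.2020

step 1: x_pred=4.4632  r=-6.2232  x^+=1.4138  v^+=-0.3331  a^+=-2.0397
step 2: x_pred=-0.2385  r=0.5385  x^+=0.0254  v^+=-2.5901  a^+=-1.9255
step 3: x_pred=-4.0832  r=6.9732  x^+=-0.6663  v^+=-4.3918  a^+=-0.4468
step 4: x_pred=-5.8653  r=2.9253  x^+=-4.4319  v^+=-4.7432  a^+=0.1736
step 5: x_pred=-9.6355  r=3.9255  x^+=-7.7120  v^+=-4.3491  a^+=1.0060
step 6: x_pred=-11.9520  r=17.2020  x^+=-3.5230  v^+=-2.3469  a^+=4.6537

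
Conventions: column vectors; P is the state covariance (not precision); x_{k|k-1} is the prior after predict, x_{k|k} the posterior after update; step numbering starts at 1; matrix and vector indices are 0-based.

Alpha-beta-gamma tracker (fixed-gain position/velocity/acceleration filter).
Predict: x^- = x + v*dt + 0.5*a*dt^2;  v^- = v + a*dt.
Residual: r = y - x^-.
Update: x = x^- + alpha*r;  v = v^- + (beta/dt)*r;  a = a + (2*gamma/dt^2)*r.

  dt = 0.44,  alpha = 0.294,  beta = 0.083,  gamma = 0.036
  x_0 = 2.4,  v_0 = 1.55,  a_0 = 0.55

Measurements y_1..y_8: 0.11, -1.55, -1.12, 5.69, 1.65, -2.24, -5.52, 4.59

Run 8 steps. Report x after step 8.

x_post = -2.0137

step 1: x_pred=3.1352  r=-3.0252  x^+=2.2458  v^+=1.2213  a^+=-0.5751
step 2: x_pred=2.7275  r=-4.2775  x^+=1.4699  v^+=0.1614  a^+=-2.1659
step 3: x_pred=1.3313  r=-2.4513  x^+=0.6106  v^+=-1.2540  a^+=-3.0775
step 4: x_pred=-0.2391  r=5.9291  x^+=1.5041  v^+=-1.4897  a^+=-0.8725
step 5: x_pred=0.7642  r=0.8858  x^+=1.0246  v^+=-1.7065  a^+=-0.5431
step 6: x_pred=0.2212  r=-2.4612  x^+=-0.5024  v^+=-2.4097  a^+=-1.4584
step 7: x_pred=-1.7039  r=-3.8161  x^+=-2.8258  v^+=-3.7713  a^+=-2.8776
step 8: x_pred=-4.7637  r=9.3537  x^+=-2.0137  v^+=-3.2730  a^+=0.6010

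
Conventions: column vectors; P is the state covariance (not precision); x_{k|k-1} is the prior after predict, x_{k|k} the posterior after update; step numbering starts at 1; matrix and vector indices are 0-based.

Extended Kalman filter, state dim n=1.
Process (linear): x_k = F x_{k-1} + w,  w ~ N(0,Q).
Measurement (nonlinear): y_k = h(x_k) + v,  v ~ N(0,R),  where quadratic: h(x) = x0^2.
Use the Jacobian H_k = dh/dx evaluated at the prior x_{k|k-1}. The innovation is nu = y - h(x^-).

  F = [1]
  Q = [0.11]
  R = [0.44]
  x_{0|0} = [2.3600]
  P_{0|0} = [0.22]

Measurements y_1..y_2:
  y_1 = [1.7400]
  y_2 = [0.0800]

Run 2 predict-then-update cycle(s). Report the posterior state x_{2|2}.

step 1: x^-=[2.3600]  P^-=[0.3300]  H_jac=[4.7200]  S=[7.7919]  K=[0.1999]  nu=[-3.8296]  x^+=[1.5945]  P^+=[0.0186]
step 2: x^-=[1.5945]  P^-=[0.1286]  H_jac=[3.1889]  S=[1.7481]  K=[0.2347]  nu=[-2.4623]  x^+=[1.0167]  P^+=[0.0324]

x_post = [1.0167]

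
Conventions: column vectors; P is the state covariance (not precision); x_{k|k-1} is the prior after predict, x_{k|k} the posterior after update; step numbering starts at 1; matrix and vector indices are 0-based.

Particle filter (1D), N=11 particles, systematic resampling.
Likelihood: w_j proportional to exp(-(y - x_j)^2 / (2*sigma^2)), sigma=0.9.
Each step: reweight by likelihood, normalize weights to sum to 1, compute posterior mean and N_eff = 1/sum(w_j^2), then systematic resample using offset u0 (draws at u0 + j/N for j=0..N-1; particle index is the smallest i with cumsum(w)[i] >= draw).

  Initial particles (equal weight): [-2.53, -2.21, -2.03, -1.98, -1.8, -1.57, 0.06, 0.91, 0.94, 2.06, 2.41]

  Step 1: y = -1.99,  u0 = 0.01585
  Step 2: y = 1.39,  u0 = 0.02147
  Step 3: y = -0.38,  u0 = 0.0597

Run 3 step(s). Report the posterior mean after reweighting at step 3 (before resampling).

step 1: w=[0.1449, 0.1684, 0.1733, 0.1735, 0.1696, 0.1556, 0.0130, 0.0010, 0.0009, 0.0000, 0.0000]  mean=-1.9810  Neff=6.1500  idx=[0, 0, 1, 1, 2, 2, 3, 3, 4, 5, 5]
step 2: w=[0.0051, 0.0051, 0.0225, 0.0225, 0.0491, 0.0491, 0.0605, 0.0605, 0.1254, 0.3002, 0.3002]  mean=-1.7321  Neff=4.7812  idx=[2, 5, 6, 8, 8, 9, 9, 9, 10, 10, 10]
step 3: w=[0.0352, 0.0518, 0.0572, 0.0800, 0.0800, 0.1160, 0.1160, 0.1160, 0.1160, 0.1160, 0.1160]  mean=-1.6766  Neff=9.9322  idx=[1, 3, 4, 5, 6, 6, 7, 8, 9, 9, 10]

post_mean = -1.6766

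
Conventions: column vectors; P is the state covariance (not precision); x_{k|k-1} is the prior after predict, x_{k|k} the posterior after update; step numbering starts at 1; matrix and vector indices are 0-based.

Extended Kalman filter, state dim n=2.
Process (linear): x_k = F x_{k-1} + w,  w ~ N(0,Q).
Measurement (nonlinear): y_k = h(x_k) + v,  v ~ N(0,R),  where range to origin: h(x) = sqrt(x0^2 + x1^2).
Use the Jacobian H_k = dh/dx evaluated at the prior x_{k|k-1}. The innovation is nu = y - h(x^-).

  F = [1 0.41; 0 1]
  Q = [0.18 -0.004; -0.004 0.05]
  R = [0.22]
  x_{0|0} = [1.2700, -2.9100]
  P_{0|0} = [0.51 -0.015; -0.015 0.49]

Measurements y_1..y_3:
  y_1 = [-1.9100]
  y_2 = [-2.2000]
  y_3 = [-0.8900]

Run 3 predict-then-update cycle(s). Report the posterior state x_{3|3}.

step 1: x^-=[0.0769, -2.9100]  P^-=[0.7601 0.1819; 0.1819 0.5400]  H_jac=[0.0264 -0.9997]  S=[0.7505]  K=[-0.2155; -0.7128]  nu=[-4.8210]  x^+=[1.1159, 0.5265]  P^+=[0.7252 0.0666; 0.0666 0.1586]
step 2: x^-=[1.3318, 0.5265]  P^-=[0.9865 0.1276; 0.1276 0.2086]  H_jac=[0.9300 0.3677]  S=[1.1886]  K=[0.8113; 0.1644]  nu=[-3.6321]  x^+=[-1.6149, -0.0706]  P^+=[0.2041 -0.0309; -0.0309 0.1765]
step 3: x^-=[-1.6438, -0.0706]  P^-=[0.3885 0.0375; 0.0375 0.2265]  H_jac=[-0.9991 -0.0429]  S=[0.6114]  K=[-0.6374; -0.0771]  nu=[-2.5353]  x^+=[-0.0277, 0.1250]  P^+=[0.1400 0.0074; 0.0074 0.2229]

x_post = [-0.0277, 0.1250]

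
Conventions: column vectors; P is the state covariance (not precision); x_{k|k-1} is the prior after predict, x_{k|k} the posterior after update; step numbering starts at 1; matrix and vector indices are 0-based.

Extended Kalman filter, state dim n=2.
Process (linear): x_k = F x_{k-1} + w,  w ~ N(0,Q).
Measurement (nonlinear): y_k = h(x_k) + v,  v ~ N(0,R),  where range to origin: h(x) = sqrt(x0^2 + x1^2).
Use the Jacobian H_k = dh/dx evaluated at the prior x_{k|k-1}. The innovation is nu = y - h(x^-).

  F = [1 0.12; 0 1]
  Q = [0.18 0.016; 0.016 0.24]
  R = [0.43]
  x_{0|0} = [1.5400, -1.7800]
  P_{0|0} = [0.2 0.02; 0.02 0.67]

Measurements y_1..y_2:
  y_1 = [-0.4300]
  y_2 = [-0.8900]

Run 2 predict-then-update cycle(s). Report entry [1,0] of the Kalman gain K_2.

K[1,0] = 0.2032

step 1: x^-=[1.3264, -1.7800]  P^-=[0.3944 0.1164; 0.1164 0.9100]  H_jac=[0.5975 -0.8019]  S=[1.0444]  K=[0.1363; -0.6321]  nu=[-2.6499]  x^+=[0.9652, -0.1051]  P^+=[0.3750 0.2064; 0.2064 0.4927]
step 2: x^-=[0.9526, -0.1051]  P^-=[0.6117 0.2815; 0.2815 0.7327]  H_jac=[0.9940 -0.1097]  S=[0.9818]  K=[0.5878; 0.2032]  nu=[-1.8484]  x^+=[-0.1339, -0.4806]  P^+=[0.2724 0.1643; 0.1643 0.6922]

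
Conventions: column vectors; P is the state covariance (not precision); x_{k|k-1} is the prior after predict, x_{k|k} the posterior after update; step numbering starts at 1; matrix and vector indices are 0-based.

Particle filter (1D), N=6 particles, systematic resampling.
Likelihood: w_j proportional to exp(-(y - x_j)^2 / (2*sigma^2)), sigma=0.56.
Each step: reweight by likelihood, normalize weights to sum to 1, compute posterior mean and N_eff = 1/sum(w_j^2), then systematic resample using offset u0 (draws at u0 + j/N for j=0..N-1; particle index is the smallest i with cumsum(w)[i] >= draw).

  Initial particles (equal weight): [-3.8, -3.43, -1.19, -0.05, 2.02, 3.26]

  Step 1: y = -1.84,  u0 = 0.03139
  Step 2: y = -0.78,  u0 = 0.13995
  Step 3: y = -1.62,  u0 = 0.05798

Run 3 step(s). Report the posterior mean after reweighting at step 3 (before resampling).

post_mean = -1.1900

step 1: w=[0.0041, 0.0331, 0.9515, 0.0113, 0.0000, 0.0000]  mean=-1.2620  Neff=1.1030  idx=[1, 2, 2, 2, 2, 2]
step 2: w=[0.0000, 0.2000, 0.2000, 0.2000, 0.2000, 0.2000]  mean=-1.1900  Neff=5.0000  idx=[1, 2, 3, 4, 5, 5]
step 3: w=[0.1667, 0.1667, 0.1667, 0.1667, 0.1667, 0.1667]  mean=-1.1900  Neff=6.0000  idx=[0, 1, 2, 3, 4, 5]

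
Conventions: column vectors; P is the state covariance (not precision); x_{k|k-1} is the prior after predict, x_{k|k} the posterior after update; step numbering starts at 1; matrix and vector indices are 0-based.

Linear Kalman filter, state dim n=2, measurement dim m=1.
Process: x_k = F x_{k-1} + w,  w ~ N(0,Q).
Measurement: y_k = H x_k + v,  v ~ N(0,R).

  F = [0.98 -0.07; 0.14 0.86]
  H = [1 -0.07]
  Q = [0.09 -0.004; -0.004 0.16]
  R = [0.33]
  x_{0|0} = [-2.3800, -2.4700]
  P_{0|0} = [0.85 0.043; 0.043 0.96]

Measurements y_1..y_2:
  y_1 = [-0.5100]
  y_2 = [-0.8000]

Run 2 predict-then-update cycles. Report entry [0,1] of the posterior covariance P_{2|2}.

P_post[0,1] = 0.0465

step 1: x^-=[-2.1595, -2.4574]  P^-=[0.9051 0.0906; 0.0906 0.8970]  S=[1.2268]  K=[0.7326; 0.0227]  nu=[1.4775]  x^+=[-1.0771, -2.4239]  P^+=[0.2467 0.0702; 0.0702 0.8964]
step 2: x^-=[-0.8859, -2.2353]  P^-=[0.3217 0.0344; 0.0344 0.8447]  S=[0.6510]  K=[0.4904; -0.0380]  nu=[-0.0706]  x^+=[-0.9205, -2.2326]  P^+=[0.1651 0.0465; 0.0465 0.8438]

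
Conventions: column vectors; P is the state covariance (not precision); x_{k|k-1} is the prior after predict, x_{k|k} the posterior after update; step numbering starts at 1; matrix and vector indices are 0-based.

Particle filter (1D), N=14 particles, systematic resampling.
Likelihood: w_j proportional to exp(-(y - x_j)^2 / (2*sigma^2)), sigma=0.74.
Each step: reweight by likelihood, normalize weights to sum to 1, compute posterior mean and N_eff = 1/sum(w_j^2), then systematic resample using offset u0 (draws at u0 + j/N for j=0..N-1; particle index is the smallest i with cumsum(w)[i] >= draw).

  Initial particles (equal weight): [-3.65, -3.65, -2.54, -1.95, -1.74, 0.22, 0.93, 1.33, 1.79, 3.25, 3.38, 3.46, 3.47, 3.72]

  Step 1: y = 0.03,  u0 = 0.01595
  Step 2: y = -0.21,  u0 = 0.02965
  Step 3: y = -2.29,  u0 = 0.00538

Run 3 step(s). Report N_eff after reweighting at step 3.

step 1: w=[0.0000, 0.0000, 0.0013, 0.0154, 0.0317, 0.5359, 0.2644, 0.1184, 0.0327, 0.0000, 0.0000, 0.0000, 0.0000, 0.0000]  mean=0.4914  Neff=2.6777  idx=[3, 5, 5, 5, 5, 5, 5, 5, 6, 6, 6, 6, 7, 7]
step 2: w=[0.0085, 0.1137, 0.1137, 0.1137, 0.1137, 0.1137, 0.1137, 0.1137, 0.0411, 0.0411, 0.0411, 0.0411, 0.0154, 0.0154]  mean=0.3526  Neff=10.2176  idx=[1, 1, 2, 3, 3, 4, 4, 5, 6, 6, 7, 8, 9, 11]
step 3: w=[0.0903, 0.0903, 0.0903, 0.0903, 0.0903, 0.0903, 0.0903, 0.0903, 0.0903, 0.0903, 0.0903, 0.0022, 0.0022, 0.0022]  mean=0.2247  Neff=11.1449  idx=[0, 0, 1, 2, 3, 4, 4, 5, 6, 7, 7, 8, 9, 10]

N_eff = 11.1449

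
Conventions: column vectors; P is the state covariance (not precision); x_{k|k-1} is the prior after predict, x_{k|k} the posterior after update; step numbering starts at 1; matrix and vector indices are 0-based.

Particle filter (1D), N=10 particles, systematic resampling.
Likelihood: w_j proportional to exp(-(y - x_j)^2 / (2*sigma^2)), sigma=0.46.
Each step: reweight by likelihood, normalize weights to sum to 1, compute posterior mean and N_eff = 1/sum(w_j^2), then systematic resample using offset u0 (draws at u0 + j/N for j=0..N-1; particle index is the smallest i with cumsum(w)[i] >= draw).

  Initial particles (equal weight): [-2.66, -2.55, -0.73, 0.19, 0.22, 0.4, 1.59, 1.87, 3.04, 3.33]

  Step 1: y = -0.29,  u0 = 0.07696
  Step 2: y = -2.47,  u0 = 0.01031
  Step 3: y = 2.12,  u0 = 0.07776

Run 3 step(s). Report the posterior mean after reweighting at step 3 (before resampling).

post_mean = -0.7300

step 1: w=[0.0000, 0.0000, 0.3044, 0.2791, 0.2602, 0.1562, 0.0001, 0.0000, 0.0000, 0.0000]  mean=-0.0493  Neff=3.8073  idx=[2, 2, 2, 3, 3, 3, 4, 4, 5, 5]
step 2: w=[0.3333, 0.3333, 0.3333, 0.0000, 0.0000, 0.0000, 0.0000, 0.0000, 0.0000, 0.0000]  mean=-0.7299  Neff=3.0006  idx=[0, 0, 0, 0, 1, 1, 1, 2, 2, 2]
step 3: w=[0.1000, 0.1000, 0.1000, 0.1000, 0.1000, 0.1000, 0.1000, 0.1000, 0.1000, 0.1000]  mean=-0.7300  Neff=10.0000  idx=[0, 1, 2, 3, 4, 5, 6, 7, 8, 9]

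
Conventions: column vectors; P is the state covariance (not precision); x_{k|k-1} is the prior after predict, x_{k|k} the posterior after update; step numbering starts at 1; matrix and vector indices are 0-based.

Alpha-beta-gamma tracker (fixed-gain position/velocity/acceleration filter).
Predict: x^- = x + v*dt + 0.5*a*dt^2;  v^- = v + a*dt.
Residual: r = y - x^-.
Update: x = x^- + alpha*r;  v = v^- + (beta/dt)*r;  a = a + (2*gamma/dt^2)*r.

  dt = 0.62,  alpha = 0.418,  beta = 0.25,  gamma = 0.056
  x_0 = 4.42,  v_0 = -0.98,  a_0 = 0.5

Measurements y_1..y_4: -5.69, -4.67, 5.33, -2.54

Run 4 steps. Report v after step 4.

step 1: x_pred=3.9085  r=-9.5985  x^+=-0.1037  v^+=-4.5404  a^+=-2.2966
step 2: x_pred=-3.3601  r=-1.3099  x^+=-3.9076  v^+=-6.4925  a^+=-2.6783
step 3: x_pred=-8.4477  r=13.7777  x^+=-2.6886  v^+=-2.5975  a^+=1.3360
step 4: x_pred=-4.0423  r=1.5023  x^+=-3.4143  v^+=-1.1634  a^+=1.7737

v_post = -1.1634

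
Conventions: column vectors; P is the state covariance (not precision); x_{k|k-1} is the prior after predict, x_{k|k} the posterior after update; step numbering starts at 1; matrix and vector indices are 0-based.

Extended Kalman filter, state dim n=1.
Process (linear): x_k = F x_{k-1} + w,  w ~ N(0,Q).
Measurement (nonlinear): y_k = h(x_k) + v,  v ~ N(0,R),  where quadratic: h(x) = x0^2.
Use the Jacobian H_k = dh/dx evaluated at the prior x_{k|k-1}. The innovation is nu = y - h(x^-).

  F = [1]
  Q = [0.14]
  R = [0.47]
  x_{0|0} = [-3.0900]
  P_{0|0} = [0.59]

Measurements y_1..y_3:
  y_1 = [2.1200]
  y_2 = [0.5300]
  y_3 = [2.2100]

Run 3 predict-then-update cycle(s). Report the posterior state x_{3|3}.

x_post = [-1.4247]

step 1: x^-=[-3.0900]  P^-=[0.7300]  H_jac=[-6.1800]  S=[28.3505]  K=[-0.1591]  nu=[-7.4281]  x^+=[-1.9080]  P^+=[0.0121]
step 2: x^-=[-1.9080]  P^-=[0.1521]  H_jac=[-3.8159]  S=[2.6848]  K=[-0.2162]  nu=[-3.1103]  x^+=[-1.2356]  P^+=[0.0266]
step 3: x^-=[-1.2356]  P^-=[0.1666]  H_jac=[-2.4711]  S=[1.4875]  K=[-0.2768]  nu=[0.6834]  x^+=[-1.4247]  P^+=[0.0526]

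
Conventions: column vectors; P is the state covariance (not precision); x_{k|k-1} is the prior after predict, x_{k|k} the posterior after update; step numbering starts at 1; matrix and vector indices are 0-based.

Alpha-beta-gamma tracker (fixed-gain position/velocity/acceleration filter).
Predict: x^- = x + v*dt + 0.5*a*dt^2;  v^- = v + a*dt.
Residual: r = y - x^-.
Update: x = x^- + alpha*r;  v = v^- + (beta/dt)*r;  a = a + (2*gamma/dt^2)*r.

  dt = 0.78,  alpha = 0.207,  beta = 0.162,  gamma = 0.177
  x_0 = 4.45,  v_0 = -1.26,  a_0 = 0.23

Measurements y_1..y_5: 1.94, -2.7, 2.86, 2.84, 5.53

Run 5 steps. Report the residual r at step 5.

step 1: x_pred=3.5372  r=-1.5972  x^+=3.2066  v^+=-1.4123  a^+=-0.6993
step 2: x_pred=1.8922  r=-4.5922  x^+=0.9416  v^+=-2.9116  a^+=-3.3713
step 3: x_pred=-2.3549  r=5.2149  x^+=-1.2754  v^+=-4.4581  a^+=-0.3370
step 4: x_pred=-4.8553  r=7.6953  x^+=-3.2623  v^+=-3.1227  a^+=4.1405
step 5: x_pred=-4.4385  r=9.9685  x^+=-2.3750  v^+=2.1773  a^+=9.9407

resid = 9.9685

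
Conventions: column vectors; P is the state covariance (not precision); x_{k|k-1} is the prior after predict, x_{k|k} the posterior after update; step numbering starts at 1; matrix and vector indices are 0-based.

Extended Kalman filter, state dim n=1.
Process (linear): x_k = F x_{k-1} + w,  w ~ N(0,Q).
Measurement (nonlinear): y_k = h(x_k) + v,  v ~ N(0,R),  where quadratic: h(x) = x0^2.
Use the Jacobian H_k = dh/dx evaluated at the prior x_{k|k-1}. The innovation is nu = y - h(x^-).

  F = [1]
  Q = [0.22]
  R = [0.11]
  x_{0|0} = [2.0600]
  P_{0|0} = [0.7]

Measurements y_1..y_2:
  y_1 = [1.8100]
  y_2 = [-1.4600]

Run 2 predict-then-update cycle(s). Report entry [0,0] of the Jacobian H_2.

H_jac[0,0] = 2.9469

step 1: x^-=[2.0600]  P^-=[0.9200]  H_jac=[4.1200]  S=[15.7264]  K=[0.2410]  nu=[-2.4336]  x^+=[1.4735]  P^+=[0.0064]
step 2: x^-=[1.4735]  P^-=[0.2264]  H_jac=[2.9469]  S=[2.0764]  K=[0.3214]  nu=[-3.6311]  x^+=[0.3066]  P^+=[0.0120]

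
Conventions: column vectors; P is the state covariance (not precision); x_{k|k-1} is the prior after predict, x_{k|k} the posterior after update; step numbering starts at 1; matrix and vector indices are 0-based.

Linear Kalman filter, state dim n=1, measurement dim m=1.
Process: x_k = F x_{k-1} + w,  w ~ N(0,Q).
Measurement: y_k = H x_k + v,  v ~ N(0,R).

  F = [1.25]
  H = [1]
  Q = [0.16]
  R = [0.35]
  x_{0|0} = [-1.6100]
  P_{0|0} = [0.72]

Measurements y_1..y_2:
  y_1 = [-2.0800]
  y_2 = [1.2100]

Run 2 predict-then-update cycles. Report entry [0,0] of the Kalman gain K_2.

K[0,0] = 0.6276

step 1: x^-=[-2.0125]  P^-=[1.2850]  S=[1.6350]  K=[0.7859]  nu=[-0.0675]  x^+=[-2.0656]  P^+=[0.2751]
step 2: x^-=[-2.5819]  P^-=[0.5898]  S=[0.9398]  K=[0.6276]  nu=[3.7919]  x^+=[-0.2022]  P^+=[0.2197]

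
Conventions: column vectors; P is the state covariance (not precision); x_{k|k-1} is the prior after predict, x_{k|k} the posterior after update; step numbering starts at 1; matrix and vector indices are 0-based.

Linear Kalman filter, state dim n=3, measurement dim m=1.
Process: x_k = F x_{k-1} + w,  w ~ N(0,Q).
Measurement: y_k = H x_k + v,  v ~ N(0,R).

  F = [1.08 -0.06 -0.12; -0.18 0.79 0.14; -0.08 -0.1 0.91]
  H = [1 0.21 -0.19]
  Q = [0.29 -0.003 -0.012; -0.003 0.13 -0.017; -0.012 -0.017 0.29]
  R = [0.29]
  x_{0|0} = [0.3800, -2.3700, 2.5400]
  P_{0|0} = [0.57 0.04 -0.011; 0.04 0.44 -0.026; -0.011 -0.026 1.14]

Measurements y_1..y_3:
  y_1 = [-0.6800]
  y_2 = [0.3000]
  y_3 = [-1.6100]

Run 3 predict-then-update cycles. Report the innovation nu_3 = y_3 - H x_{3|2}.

step 1: x^-=[0.2478, -1.5851, 2.5180]  P^-=[0.9701 -0.1185 -0.1970; -0.1185 0.4288 0.0835; -0.1970 0.0835 1.2491]  S=[1.3426]  K=[0.7319; -0.0330; -0.3105]  nu=[-0.1165]  x^+=[0.1625, -1.5813, 2.5542]  P^+=[0.2509 -0.0861 0.1081; -0.0861 0.4274 0.0697; 0.1081 0.0697 1.1196]
step 2: x^-=[-0.0361, -0.9209, 2.4694]  P^-=[0.5844 -0.1537 -0.0402; -0.1537 0.4613 0.1296; -0.0402 0.1296 1.1933]  S=[0.8782]  K=[0.6374; -0.0928; -0.2730]  nu=[0.9987]  x^+=[0.6005, -1.0135, 2.1968]  P^+=[0.2276 -0.1018 0.1126; -0.1018 0.4537 0.1074; 0.1126 0.1074 1.1278]
step 3: x^-=[0.4457, -0.6012, 2.0524]  P^-=[0.5589 -0.1673 -0.0345; -0.1673 0.4897 0.1547; -0.0345 0.1547 1.1924]  S=[0.8440]  K=[0.6283; -0.1112; -0.2707]  nu=[-1.5395]  x^+=[-0.5216, -0.4301, 2.4692]  P^+=[0.2257 -0.1083 0.1091; -0.1083 0.4792 0.1293; 0.1091 0.1293 1.1305]

innov = [-1.5395]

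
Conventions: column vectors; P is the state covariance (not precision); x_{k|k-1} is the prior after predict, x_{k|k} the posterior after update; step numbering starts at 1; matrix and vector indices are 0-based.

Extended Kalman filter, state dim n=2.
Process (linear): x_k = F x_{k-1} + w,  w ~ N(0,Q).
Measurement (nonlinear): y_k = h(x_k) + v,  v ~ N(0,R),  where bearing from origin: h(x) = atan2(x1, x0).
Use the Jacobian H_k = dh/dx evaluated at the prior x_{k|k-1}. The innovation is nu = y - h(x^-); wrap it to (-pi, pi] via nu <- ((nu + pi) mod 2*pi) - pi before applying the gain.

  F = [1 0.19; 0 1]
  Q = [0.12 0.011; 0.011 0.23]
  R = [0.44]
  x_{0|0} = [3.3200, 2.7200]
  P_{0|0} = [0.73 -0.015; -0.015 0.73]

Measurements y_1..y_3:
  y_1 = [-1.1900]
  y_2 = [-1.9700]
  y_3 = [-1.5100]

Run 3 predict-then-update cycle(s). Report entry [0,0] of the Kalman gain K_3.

step 1: x^-=[3.8368, 2.7200]  P^-=[0.8707 0.1347; 0.1347 0.9600]  H_jac=[-0.1230 0.1735]  S=[0.4763]  K=[-0.1757; 0.3148]  nu=[-1.8067]  x^+=[4.1543, 2.1512]  P^+=[0.8559 0.1611; 0.1611 0.9128]
step 2: x^-=[4.5630, 2.1512]  P^-=[1.0701 0.3455; 0.3455 1.1428]  H_jac=[-0.0845 0.1793]  S=[0.4739]  K=[-0.0602; 0.3707]  nu=[-2.4105]  x^+=[4.7080, 1.2575]  P^+=[1.0684 0.3561; 0.3561 1.0776]
step 3: x^-=[4.9469, 1.2575]  P^-=[1.3626 0.5718; 0.5718 1.3076]  H_jac=[-0.0483 0.1899]  S=[0.4798]  K=[0.0892; 0.4599]  nu=[-1.7589]  x^+=[4.7900, 0.4485]  P^+=[1.3588 0.5521; 0.5521 1.2061]

K[0,0] = 0.0892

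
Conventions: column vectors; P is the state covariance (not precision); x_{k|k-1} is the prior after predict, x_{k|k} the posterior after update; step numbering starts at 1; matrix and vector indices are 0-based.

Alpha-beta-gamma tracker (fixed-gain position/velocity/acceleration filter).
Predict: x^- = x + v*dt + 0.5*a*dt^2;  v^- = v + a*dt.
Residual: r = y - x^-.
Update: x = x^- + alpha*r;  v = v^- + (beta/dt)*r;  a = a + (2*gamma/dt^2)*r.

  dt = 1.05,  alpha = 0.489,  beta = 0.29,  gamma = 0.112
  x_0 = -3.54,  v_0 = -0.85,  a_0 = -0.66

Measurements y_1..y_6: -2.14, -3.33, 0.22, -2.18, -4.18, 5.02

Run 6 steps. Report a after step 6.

step 1: x_pred=-4.7963  r=2.6563  x^+=-3.4974  v^+=-0.8093  a^+=-0.1203
step 2: x_pred=-4.4135  r=1.0835  x^+=-3.8837  v^+=-0.6364  a^+=0.0998
step 3: x_pred=-4.4969  r=4.7169  x^+=-2.1903  v^+=0.7712  a^+=1.0582
step 4: x_pred=-0.7973  r=-1.3827  x^+=-1.4734  v^+=1.5004  a^+=0.7773
step 5: x_pred=0.5304  r=-4.7104  x^+=-1.7730  v^+=1.0155  a^+=-0.1798
step 6: x_pred=-0.8058  r=5.8258  x^+=2.0430  v^+=2.4358  a^+=1.0039

a_post = 1.0039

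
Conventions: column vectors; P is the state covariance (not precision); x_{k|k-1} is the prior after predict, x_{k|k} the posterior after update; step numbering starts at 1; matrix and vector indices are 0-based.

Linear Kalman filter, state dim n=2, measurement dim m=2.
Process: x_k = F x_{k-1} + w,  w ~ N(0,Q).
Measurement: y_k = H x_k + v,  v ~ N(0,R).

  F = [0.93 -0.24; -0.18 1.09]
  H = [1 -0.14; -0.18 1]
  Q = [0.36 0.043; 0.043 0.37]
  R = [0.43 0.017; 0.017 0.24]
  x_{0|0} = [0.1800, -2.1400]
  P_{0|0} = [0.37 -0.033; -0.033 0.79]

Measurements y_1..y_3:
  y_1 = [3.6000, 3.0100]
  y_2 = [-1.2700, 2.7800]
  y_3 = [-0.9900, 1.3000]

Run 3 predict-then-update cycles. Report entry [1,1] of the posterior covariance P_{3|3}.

step 1: x^-=[0.6810, -2.3650]  P^-=[0.7402 -0.2605; -0.2605 1.3335]  S=[1.2693 -0.5700; -0.5700 1.6913]  K=[0.5979 -0.0313; 0.0167 0.8218]  nu=[2.5879, 5.4976]  x^+=[2.0560, 2.1965]  P^+=[0.2636 0.0501; 0.0501 0.2065]
step 2: x^-=[1.3850, 2.0241]  P^-=[0.5775 -0.0022; -0.0022 0.6043]  S=[1.0200 -0.1738; -0.1738 0.8638]  K=[0.5649 -0.0092; 0.0354 0.7072]  nu=[-2.3716, 1.0052]  x^+=[0.0359, 2.6510]  P^+=[0.2501 0.0524; 0.0524 0.1798]
step 3: x^-=[-0.6028, 2.8831]  P^-=[0.5633 0.0095; 0.0095 0.5711]  S=[1.0018 -0.1546; -0.1546 0.8259]  K=[0.5599 -0.0064; 0.0371 0.6963]  nu=[0.0165, -1.6916]  x^+=[-0.5827, 1.7058]  P^+=[0.2480 0.0526; 0.0526 0.1772]

P_post[1,1] = 0.1772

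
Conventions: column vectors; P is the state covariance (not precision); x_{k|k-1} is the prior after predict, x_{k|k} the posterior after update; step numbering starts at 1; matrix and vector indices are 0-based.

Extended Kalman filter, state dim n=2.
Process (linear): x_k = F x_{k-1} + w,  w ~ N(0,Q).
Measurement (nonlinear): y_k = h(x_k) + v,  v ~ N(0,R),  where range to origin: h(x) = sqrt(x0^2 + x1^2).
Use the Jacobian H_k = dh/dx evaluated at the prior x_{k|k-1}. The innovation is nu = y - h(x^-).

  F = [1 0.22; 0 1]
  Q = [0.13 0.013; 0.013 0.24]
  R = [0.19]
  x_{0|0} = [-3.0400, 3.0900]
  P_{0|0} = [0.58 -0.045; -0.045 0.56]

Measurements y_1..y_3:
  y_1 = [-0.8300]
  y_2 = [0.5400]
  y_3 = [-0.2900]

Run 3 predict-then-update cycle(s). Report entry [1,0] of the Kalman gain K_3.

K[1,0] = -0.4714

step 1: x^-=[-2.3602, 3.0900]  P^-=[0.7173 0.0912; 0.0912 0.8000]  H_jac=[-0.6070 0.7947]  S=[0.8715]  K=[-0.4164; 0.6659]  nu=[-4.7183]  x^+=[-0.3954, -0.0521]  P^+=[0.5662 0.3329; 0.3329 0.4135]
step 2: x^-=[-0.4069, -0.0521]  P^-=[0.8627 0.4369; 0.4369 0.6535]  H_jac=[-0.9919 -0.1270]  S=[1.1594]  K=[-0.7859; -0.4454]  nu=[0.1298]  x^+=[-0.5089, -0.1099]  P^+=[0.1466 0.0311; 0.0311 0.4235]
step 3: x^-=[-0.5331, -0.1099]  P^-=[0.3107 0.1372; 0.1372 0.6635]  H_jac=[-0.9794 -0.2020]  S=[0.5694]  K=[-0.5831; -0.4714]  nu=[-0.8343]  x^+=[-0.0466, 0.2834]  P^+=[0.1171 -0.0193; -0.0193 0.5370]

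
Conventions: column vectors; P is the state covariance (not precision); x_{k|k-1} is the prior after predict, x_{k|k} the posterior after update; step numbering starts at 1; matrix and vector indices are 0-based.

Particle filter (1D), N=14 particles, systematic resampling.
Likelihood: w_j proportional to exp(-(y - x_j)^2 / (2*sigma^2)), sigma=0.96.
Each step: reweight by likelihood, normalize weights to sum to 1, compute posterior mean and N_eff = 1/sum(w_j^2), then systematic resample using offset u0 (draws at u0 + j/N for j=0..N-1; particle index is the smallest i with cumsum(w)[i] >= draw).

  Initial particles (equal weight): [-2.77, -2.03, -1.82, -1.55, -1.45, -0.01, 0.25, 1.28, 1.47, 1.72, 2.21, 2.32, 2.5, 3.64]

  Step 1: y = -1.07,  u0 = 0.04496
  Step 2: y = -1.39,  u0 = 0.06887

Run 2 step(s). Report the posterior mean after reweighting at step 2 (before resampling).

post_mean = -1.5375

step 1: w=[0.0475, 0.1381, 0.1678, 0.2009, 0.2105, 0.1238, 0.0885, 0.0114, 0.0069, 0.0033, 0.0007, 0.0004, 0.0002, 0.0000]  mean=-1.2796  Neff=6.3486  idx=[0, 1, 2, 2, 2, 3, 3, 3, 4, 4, 4, 5, 6, 6]
step 2: w=[0.0334, 0.0752, 0.0850, 0.0850, 0.0850, 0.0927, 0.0927, 0.0927, 0.0938, 0.0938, 0.0938, 0.0334, 0.0218, 0.0218]  mean=-1.5375  Neff=12.0993  idx=[1, 2, 3, 4, 4, 5, 6, 7, 7, 8, 9, 10, 11, 13]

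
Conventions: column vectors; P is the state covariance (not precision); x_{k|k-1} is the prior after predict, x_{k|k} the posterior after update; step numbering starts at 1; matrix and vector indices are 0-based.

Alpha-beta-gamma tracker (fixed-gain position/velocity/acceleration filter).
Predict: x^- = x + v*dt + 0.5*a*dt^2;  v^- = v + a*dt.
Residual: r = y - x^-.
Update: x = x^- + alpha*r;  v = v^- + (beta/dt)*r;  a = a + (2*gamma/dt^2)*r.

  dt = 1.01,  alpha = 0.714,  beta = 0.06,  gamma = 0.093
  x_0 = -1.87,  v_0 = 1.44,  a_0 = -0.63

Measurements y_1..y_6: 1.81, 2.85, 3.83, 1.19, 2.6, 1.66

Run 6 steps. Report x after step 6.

x_post = 1.8940

step 1: x_pred=-0.7369  r=2.5469  x^+=1.0816  v^+=0.9550  a^+=-0.1656
step 2: x_pred=1.9617  r=0.8883  x^+=2.5959  v^+=0.8405  a^+=-0.0036
step 3: x_pred=3.4430  r=0.3870  x^+=3.7193  v^+=0.8598  a^+=0.0669
step 4: x_pred=4.6219  r=-3.4319  x^+=2.1715  v^+=0.7236  a^+=-0.5588
step 5: x_pred=2.6173  r=-0.0173  x^+=2.6049  v^+=0.1581  a^+=-0.5620
step 6: x_pred=2.4780  r=-0.8180  x^+=1.8940  v^+=-0.4581  a^+=-0.7111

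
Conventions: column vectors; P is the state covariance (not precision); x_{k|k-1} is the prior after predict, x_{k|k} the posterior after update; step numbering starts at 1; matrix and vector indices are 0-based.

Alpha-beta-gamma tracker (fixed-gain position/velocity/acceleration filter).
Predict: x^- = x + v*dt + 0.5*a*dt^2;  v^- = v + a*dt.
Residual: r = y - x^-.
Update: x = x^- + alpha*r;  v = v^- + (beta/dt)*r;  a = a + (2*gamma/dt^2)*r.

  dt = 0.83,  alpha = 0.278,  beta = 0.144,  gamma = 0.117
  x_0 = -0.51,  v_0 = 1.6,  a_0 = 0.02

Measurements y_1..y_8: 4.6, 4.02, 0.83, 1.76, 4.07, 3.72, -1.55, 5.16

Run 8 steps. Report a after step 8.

a_post = 1.3811

step 1: x_pred=0.8249  r=3.7751  x^+=1.8744  v^+=2.2716  a^+=1.3023
step 2: x_pred=4.2083  r=-0.1883  x^+=4.1560  v^+=3.3198  a^+=1.2383
step 3: x_pred=7.3380  r=-6.5080  x^+=5.5287  v^+=3.2185  a^+=-0.9722
step 4: x_pred=7.8652  r=-6.1052  x^+=6.1680  v^+=1.3523  a^+=-3.0460
step 5: x_pred=6.2412  r=-2.1712  x^+=5.6376  v^+=-1.5525  a^+=-3.7835
step 6: x_pred=3.0458  r=0.6742  x^+=3.2332  v^+=-4.5759  a^+=-3.5545
step 7: x_pred=-1.7891  r=0.2391  x^+=-1.7227  v^+=-7.4846  a^+=-3.4733
step 8: x_pred=-9.1313  r=14.2913  x^+=-5.1583  v^+=-7.8880  a^+=1.3811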